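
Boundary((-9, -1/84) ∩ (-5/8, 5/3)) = {-5/8, -1/84}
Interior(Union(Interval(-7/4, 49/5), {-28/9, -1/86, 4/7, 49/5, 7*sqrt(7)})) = Interval.open(-7/4, 49/5)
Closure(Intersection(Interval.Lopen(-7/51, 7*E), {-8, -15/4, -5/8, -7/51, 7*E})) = {7*E}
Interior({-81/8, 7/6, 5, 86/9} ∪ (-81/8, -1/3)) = (-81/8, -1/3)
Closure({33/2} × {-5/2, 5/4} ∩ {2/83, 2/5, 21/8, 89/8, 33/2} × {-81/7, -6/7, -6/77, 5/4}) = {33/2} × {5/4}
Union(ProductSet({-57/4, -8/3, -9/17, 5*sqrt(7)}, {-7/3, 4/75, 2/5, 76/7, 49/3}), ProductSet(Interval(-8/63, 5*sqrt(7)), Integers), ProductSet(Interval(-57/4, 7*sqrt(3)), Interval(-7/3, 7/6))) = Union(ProductSet({-57/4, -8/3, -9/17, 5*sqrt(7)}, {-7/3, 4/75, 2/5, 76/7, 49/3}), ProductSet(Interval(-57/4, 7*sqrt(3)), Interval(-7/3, 7/6)), ProductSet(Interval(-8/63, 5*sqrt(7)), Integers))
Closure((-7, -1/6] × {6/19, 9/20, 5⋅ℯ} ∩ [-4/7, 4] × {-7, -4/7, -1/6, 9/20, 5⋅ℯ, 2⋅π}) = [-4/7, -1/6] × {9/20, 5⋅ℯ}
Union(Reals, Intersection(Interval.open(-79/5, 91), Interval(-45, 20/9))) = Interval(-oo, oo)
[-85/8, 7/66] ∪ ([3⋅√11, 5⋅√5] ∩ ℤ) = [-85/8, 7/66] ∪ {10, 11}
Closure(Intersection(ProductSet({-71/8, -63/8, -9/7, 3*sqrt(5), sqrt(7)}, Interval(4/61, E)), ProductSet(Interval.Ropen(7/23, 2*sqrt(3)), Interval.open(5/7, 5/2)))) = ProductSet({sqrt(7)}, Interval(5/7, 5/2))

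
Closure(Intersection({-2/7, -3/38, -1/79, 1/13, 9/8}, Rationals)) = {-2/7, -3/38, -1/79, 1/13, 9/8}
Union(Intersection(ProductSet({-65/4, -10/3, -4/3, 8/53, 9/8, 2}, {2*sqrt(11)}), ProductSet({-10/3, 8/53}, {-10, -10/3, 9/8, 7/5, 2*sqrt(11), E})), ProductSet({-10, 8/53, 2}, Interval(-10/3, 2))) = Union(ProductSet({-10/3, 8/53}, {2*sqrt(11)}), ProductSet({-10, 8/53, 2}, Interval(-10/3, 2)))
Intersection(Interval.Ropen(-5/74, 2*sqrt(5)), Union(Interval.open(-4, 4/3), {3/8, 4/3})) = Interval(-5/74, 4/3)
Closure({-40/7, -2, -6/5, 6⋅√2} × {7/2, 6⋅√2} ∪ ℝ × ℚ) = ℝ × ℝ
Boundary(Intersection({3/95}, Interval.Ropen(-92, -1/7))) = EmptySet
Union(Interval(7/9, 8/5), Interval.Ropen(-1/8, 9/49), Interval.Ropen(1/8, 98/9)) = Interval.Ropen(-1/8, 98/9)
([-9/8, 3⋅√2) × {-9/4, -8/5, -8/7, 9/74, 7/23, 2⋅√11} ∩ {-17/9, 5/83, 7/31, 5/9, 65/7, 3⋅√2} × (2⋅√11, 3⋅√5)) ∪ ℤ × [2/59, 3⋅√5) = ℤ × [2/59, 3⋅√5)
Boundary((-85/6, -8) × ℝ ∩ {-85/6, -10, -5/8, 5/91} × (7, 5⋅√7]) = {-10} × [7, 5⋅√7]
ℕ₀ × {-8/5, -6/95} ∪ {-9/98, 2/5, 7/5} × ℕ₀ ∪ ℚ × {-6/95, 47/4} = (ℕ₀ × {-8/5, -6/95}) ∪ (ℚ × {-6/95, 47/4}) ∪ ({-9/98, 2/5, 7/5} × ℕ₀)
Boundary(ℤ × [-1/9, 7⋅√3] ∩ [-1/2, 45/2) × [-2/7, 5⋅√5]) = {0, 1, …, 22} × [-1/9, 5⋅√5]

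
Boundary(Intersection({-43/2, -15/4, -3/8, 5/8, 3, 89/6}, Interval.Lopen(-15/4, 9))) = {-3/8, 5/8, 3}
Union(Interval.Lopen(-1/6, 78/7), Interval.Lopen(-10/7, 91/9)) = Interval.Lopen(-10/7, 78/7)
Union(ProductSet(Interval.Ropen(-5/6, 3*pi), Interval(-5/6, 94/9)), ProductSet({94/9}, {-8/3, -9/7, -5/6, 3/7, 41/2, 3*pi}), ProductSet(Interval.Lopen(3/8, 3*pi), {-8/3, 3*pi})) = Union(ProductSet({94/9}, {-8/3, -9/7, -5/6, 3/7, 41/2, 3*pi}), ProductSet(Interval.Ropen(-5/6, 3*pi), Interval(-5/6, 94/9)), ProductSet(Interval.Lopen(3/8, 3*pi), {-8/3, 3*pi}))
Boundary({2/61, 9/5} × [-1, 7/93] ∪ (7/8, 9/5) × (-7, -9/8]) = ({2/61, 9/5} × [-1, 7/93]) ∪ ({7/8, 9/5} × [-7, -9/8]) ∪ ([7/8, 9/5] × {-7, -9/8})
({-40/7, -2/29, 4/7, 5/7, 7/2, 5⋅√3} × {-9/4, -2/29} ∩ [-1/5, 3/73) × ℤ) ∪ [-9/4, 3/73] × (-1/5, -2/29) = [-9/4, 3/73] × (-1/5, -2/29)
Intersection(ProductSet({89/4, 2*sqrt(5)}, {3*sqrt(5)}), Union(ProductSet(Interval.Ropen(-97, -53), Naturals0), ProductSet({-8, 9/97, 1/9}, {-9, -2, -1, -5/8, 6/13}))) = EmptySet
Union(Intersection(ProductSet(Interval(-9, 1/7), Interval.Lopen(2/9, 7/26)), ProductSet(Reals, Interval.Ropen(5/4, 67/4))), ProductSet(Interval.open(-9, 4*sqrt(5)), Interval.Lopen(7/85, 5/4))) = ProductSet(Interval.open(-9, 4*sqrt(5)), Interval.Lopen(7/85, 5/4))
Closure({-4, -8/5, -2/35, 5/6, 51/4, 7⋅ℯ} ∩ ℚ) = {-4, -8/5, -2/35, 5/6, 51/4}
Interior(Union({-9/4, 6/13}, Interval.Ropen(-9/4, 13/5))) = Interval.open(-9/4, 13/5)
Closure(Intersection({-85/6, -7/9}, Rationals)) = {-85/6, -7/9}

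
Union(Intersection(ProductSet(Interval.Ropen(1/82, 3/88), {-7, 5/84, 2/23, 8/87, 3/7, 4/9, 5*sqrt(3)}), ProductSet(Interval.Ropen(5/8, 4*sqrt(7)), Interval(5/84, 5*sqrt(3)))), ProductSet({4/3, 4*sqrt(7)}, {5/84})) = ProductSet({4/3, 4*sqrt(7)}, {5/84})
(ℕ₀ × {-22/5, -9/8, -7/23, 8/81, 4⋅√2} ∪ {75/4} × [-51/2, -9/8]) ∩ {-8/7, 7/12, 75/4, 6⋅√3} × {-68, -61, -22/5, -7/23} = {75/4} × {-22/5}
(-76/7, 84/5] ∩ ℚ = ℚ ∩ (-76/7, 84/5]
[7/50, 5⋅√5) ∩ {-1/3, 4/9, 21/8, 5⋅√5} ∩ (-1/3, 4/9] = {4/9}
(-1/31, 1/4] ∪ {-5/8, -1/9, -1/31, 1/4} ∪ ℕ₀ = {-5/8, -1/9} ∪ [-1/31, 1/4] ∪ ℕ₀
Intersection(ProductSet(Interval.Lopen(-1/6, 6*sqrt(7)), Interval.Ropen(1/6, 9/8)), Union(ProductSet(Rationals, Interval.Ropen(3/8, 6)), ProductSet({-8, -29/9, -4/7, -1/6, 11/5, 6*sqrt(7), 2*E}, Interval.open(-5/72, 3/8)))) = Union(ProductSet({11/5, 6*sqrt(7), 2*E}, Interval.Ropen(1/6, 3/8)), ProductSet(Intersection(Interval.Lopen(-1/6, 6*sqrt(7)), Rationals), Interval.Ropen(3/8, 9/8)))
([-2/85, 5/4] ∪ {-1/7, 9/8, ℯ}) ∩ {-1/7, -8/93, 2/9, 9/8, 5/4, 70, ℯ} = {-1/7, 2/9, 9/8, 5/4, ℯ}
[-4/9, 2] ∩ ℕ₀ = {0, 1, 2}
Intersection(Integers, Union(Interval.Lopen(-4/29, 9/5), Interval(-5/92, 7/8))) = Range(0, 2, 1)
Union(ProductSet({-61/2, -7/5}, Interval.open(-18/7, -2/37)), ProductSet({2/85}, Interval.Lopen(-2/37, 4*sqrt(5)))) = Union(ProductSet({2/85}, Interval.Lopen(-2/37, 4*sqrt(5))), ProductSet({-61/2, -7/5}, Interval.open(-18/7, -2/37)))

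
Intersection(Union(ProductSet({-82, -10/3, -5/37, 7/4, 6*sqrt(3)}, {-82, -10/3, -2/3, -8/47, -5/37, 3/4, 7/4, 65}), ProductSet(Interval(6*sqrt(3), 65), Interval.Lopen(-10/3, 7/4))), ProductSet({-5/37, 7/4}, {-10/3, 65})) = ProductSet({-5/37, 7/4}, {-10/3, 65})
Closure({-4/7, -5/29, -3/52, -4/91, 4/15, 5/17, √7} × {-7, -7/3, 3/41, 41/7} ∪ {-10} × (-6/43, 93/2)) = ({-10} × [-6/43, 93/2]) ∪ ({-4/7, -5/29, -3/52, -4/91, 4/15, 5/17, √7} × {-7, -7/3, 3/41, 41/7})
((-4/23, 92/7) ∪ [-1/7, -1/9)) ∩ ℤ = {0, 1, …, 13}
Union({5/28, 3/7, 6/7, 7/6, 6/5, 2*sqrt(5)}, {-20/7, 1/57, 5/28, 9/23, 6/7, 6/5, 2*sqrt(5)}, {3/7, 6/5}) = {-20/7, 1/57, 5/28, 9/23, 3/7, 6/7, 7/6, 6/5, 2*sqrt(5)}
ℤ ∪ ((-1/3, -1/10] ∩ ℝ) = ℤ ∪ (-1/3, -1/10]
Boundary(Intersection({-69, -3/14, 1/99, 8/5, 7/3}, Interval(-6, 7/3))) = {-3/14, 1/99, 8/5, 7/3}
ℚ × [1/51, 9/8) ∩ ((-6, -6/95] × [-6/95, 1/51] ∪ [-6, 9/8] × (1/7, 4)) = ((ℚ ∩ (-6, -6/95]) × {1/51}) ∪ ((ℚ ∩ [-6, 9/8]) × (1/7, 9/8))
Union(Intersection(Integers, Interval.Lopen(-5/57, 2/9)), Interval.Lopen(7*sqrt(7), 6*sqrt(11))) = Union(Interval.Lopen(7*sqrt(7), 6*sqrt(11)), Range(0, 1, 1))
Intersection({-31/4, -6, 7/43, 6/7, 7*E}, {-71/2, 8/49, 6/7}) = {6/7}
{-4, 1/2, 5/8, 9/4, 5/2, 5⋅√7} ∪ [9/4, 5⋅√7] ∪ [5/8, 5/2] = {-4, 1/2} ∪ [5/8, 5⋅√7]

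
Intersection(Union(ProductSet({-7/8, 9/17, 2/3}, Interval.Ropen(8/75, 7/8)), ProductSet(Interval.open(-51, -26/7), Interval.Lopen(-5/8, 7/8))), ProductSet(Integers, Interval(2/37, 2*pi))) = ProductSet(Range(-50, -3, 1), Interval(2/37, 7/8))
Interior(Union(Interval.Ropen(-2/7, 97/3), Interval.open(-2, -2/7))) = Interval.open(-2, 97/3)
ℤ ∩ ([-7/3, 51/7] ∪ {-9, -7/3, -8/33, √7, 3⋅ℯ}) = {-9} ∪ {-2, -1, …, 7}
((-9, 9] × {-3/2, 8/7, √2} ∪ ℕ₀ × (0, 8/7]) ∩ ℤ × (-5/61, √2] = (ℕ₀ × (0, 8/7]) ∪ ({-8, -7, …, 9} × {8/7, √2})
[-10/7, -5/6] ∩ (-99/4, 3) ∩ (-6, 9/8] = [-10/7, -5/6]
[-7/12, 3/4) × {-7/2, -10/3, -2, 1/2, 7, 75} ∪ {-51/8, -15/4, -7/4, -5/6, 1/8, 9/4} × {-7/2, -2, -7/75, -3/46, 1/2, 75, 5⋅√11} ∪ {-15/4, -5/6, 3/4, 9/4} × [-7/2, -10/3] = ({-15/4, -5/6, 3/4, 9/4} × [-7/2, -10/3]) ∪ ([-7/12, 3/4) × {-7/2, -10/3, -2, 1/2, 7, 75}) ∪ ({-51/8, -15/4, -7/4, -5/6, 1/8, 9/4} × {-7/2, -2, -7/75, -3/46, 1/2, 75, 5⋅√11})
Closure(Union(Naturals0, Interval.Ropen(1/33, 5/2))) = Union(Complement(Naturals0, Interval.open(1/33, 5/2)), Interval(1/33, 5/2), Naturals0)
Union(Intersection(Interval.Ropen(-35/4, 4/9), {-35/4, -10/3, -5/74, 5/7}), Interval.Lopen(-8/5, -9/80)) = Union({-35/4, -10/3, -5/74}, Interval.Lopen(-8/5, -9/80))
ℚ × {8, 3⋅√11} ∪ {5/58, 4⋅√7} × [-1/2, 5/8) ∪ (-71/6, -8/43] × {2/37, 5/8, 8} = (ℚ × {8, 3⋅√11}) ∪ ((-71/6, -8/43] × {2/37, 5/8, 8}) ∪ ({5/58, 4⋅√7} × [-1/2, 5/8))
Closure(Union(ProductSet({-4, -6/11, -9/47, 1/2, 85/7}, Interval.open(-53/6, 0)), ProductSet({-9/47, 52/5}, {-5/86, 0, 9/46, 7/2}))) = Union(ProductSet({-9/47, 52/5}, {-5/86, 0, 9/46, 7/2}), ProductSet({-4, -6/11, -9/47, 1/2, 85/7}, Interval(-53/6, 0)))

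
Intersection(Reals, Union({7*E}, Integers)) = Union({7*E}, Integers)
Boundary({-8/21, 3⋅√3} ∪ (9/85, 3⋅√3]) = {-8/21, 9/85, 3⋅√3}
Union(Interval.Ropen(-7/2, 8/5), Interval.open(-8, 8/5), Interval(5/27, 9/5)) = Interval.Lopen(-8, 9/5)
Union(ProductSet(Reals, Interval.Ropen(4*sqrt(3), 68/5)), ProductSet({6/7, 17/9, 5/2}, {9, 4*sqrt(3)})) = ProductSet(Reals, Interval.Ropen(4*sqrt(3), 68/5))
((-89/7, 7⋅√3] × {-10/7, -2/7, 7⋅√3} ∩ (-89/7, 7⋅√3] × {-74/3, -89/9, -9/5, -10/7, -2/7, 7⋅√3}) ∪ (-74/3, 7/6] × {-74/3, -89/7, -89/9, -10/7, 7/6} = ((-74/3, 7/6] × {-74/3, -89/7, -89/9, -10/7, 7/6}) ∪ ((-89/7, 7⋅√3] × {-10/7, -2/7, 7⋅√3})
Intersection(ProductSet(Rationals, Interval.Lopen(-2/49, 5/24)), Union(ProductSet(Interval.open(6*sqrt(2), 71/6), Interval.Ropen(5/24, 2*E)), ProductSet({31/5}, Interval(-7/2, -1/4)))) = ProductSet(Intersection(Interval.open(6*sqrt(2), 71/6), Rationals), {5/24})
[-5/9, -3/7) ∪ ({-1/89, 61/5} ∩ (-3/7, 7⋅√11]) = [-5/9, -3/7) ∪ {-1/89, 61/5}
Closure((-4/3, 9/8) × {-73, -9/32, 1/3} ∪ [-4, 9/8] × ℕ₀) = ([-4, 9/8] × ℕ₀) ∪ ([-4/3, 9/8] × {-73, -9/32, 1/3})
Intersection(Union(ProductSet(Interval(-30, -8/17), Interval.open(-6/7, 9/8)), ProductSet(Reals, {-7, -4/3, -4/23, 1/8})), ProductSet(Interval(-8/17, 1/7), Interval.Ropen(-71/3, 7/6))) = Union(ProductSet({-8/17}, Interval.open(-6/7, 9/8)), ProductSet(Interval(-8/17, 1/7), {-7, -4/3, -4/23, 1/8}))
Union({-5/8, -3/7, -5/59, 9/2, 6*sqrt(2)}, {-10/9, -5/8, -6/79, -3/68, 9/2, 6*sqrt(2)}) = {-10/9, -5/8, -3/7, -5/59, -6/79, -3/68, 9/2, 6*sqrt(2)}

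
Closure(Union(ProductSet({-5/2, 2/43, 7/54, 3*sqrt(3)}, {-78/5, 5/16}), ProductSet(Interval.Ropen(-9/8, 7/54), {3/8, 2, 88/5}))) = Union(ProductSet({-5/2, 2/43, 7/54, 3*sqrt(3)}, {-78/5, 5/16}), ProductSet(Interval(-9/8, 7/54), {3/8, 2, 88/5}))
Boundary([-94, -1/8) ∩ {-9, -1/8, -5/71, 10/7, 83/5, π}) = {-9}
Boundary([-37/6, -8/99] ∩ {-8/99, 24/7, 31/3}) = {-8/99}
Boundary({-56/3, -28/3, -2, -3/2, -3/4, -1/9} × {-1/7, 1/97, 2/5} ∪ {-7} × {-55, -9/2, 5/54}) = ({-7} × {-55, -9/2, 5/54}) ∪ ({-56/3, -28/3, -2, -3/2, -3/4, -1/9} × {-1/7, 1/97, 2/5})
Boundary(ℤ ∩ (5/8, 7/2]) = {1, 2, 3}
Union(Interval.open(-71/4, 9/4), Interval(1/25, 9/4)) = Interval.Lopen(-71/4, 9/4)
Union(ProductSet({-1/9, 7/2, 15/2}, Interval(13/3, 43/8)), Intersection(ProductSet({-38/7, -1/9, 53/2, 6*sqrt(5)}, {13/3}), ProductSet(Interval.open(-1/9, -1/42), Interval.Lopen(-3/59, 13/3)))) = ProductSet({-1/9, 7/2, 15/2}, Interval(13/3, 43/8))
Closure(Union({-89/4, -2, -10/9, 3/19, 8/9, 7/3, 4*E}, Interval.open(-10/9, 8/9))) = Union({-89/4, -2, 7/3, 4*E}, Interval(-10/9, 8/9))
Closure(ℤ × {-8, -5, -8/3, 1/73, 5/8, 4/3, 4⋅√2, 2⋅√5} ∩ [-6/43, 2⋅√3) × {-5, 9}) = {0, 1, 2, 3} × {-5}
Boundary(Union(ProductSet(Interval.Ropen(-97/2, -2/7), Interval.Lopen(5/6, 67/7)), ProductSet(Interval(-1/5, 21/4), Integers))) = Union(ProductSet({-97/2, -2/7}, Interval(5/6, 67/7)), ProductSet(Interval(-97/2, -2/7), {5/6, 67/7}), ProductSet(Interval(-1/5, 21/4), Integers))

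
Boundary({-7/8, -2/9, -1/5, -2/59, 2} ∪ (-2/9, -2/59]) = {-7/8, -2/9, -2/59, 2}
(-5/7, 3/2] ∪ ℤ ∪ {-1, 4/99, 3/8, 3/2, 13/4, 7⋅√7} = ℤ ∪ (-5/7, 3/2] ∪ {13/4, 7⋅√7}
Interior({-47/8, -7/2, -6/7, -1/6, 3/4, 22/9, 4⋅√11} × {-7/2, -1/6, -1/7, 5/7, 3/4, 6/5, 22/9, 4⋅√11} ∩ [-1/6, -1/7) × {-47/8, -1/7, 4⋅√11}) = ∅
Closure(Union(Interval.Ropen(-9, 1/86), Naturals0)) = Union(Complement(Naturals0, Interval.open(-9, 1/86)), Interval(-9, 1/86), Naturals0)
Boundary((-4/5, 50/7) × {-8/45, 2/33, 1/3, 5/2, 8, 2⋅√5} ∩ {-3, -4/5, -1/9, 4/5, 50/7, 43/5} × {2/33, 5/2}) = {-1/9, 4/5} × {2/33, 5/2}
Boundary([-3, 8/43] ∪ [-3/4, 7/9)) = {-3, 7/9}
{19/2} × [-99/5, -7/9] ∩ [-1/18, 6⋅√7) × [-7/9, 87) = {19/2} × {-7/9}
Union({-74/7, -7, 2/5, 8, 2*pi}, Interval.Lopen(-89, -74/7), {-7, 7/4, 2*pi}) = Union({-7, 2/5, 7/4, 8, 2*pi}, Interval.Lopen(-89, -74/7))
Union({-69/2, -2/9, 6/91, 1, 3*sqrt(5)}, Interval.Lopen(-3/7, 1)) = Union({-69/2, 3*sqrt(5)}, Interval.Lopen(-3/7, 1))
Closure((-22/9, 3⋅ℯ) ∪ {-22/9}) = [-22/9, 3⋅ℯ]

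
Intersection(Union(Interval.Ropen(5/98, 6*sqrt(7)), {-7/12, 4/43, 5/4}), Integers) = Range(1, 16, 1)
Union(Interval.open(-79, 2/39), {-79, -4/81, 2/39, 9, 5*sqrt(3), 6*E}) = Union({9, 5*sqrt(3), 6*E}, Interval(-79, 2/39))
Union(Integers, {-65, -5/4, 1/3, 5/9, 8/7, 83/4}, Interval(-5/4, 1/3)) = Union({5/9, 8/7, 83/4}, Integers, Interval(-5/4, 1/3))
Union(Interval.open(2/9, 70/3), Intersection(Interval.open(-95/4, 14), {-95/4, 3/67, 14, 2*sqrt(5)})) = Union({3/67}, Interval.open(2/9, 70/3))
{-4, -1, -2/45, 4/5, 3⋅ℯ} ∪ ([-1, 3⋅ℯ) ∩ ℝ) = {-4} ∪ [-1, 3⋅ℯ]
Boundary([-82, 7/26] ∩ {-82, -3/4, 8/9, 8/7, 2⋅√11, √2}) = {-82, -3/4}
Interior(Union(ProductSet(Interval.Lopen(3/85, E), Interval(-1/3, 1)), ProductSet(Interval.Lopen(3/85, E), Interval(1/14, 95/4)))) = ProductSet(Interval.open(3/85, E), Interval.open(-1/3, 95/4))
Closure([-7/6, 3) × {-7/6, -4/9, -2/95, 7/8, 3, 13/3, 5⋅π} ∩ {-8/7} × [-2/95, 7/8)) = {-8/7} × {-2/95}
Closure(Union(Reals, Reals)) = Reals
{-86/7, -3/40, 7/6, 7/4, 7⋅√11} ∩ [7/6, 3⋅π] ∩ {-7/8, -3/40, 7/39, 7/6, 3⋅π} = {7/6}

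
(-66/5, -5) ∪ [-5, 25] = (-66/5, 25]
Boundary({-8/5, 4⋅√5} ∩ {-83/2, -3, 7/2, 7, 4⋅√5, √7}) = {4⋅√5}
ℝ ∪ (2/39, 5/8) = (-∞, ∞)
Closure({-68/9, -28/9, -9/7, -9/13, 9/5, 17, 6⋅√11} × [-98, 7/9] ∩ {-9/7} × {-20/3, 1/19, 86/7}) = {-9/7} × {-20/3, 1/19}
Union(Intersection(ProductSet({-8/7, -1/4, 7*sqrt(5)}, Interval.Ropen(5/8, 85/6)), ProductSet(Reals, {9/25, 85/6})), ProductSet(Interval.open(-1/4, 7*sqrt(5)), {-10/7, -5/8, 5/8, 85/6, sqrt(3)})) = ProductSet(Interval.open(-1/4, 7*sqrt(5)), {-10/7, -5/8, 5/8, 85/6, sqrt(3)})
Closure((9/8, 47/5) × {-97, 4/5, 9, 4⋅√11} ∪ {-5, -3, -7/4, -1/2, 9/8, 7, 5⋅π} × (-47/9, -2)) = ([9/8, 47/5] × {-97, 4/5, 9, 4⋅√11}) ∪ ({-5, -3, -7/4, -1/2, 9/8, 7, 5⋅π} × [-47/9, -2])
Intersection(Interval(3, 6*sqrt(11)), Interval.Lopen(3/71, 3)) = {3}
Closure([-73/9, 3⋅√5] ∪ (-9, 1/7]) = [-9, 3⋅√5]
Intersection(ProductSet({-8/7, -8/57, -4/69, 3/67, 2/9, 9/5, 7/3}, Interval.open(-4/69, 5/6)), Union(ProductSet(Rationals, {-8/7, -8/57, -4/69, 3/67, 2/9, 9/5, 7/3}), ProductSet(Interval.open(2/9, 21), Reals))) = Union(ProductSet({9/5, 7/3}, Interval.open(-4/69, 5/6)), ProductSet({-8/7, -8/57, -4/69, 3/67, 2/9, 9/5, 7/3}, {3/67, 2/9}))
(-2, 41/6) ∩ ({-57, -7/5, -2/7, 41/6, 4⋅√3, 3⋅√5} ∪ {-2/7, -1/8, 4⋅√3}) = {-7/5, -2/7, -1/8, 3⋅√5}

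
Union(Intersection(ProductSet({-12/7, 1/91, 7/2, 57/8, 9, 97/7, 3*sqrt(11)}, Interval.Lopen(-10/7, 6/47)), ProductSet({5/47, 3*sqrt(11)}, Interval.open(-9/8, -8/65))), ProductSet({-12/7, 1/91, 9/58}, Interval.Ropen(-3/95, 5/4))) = Union(ProductSet({3*sqrt(11)}, Interval.open(-9/8, -8/65)), ProductSet({-12/7, 1/91, 9/58}, Interval.Ropen(-3/95, 5/4)))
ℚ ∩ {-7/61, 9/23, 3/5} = {-7/61, 9/23, 3/5}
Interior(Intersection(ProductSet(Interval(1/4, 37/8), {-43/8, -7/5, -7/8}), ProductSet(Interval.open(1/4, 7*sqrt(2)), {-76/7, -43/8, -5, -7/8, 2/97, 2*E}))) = EmptySet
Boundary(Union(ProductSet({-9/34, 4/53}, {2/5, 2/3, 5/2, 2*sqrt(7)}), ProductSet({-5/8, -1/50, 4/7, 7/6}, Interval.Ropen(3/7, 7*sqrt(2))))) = Union(ProductSet({-9/34, 4/53}, {2/5, 2/3, 5/2, 2*sqrt(7)}), ProductSet({-5/8, -1/50, 4/7, 7/6}, Interval(3/7, 7*sqrt(2))))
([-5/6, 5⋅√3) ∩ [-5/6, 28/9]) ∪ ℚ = ℚ ∪ [-5/6, 28/9]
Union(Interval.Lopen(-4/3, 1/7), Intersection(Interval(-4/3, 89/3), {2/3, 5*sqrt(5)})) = Union({2/3, 5*sqrt(5)}, Interval.Lopen(-4/3, 1/7))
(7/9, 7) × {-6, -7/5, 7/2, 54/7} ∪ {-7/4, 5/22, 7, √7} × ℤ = ({-7/4, 5/22, 7, √7} × ℤ) ∪ ((7/9, 7) × {-6, -7/5, 7/2, 54/7})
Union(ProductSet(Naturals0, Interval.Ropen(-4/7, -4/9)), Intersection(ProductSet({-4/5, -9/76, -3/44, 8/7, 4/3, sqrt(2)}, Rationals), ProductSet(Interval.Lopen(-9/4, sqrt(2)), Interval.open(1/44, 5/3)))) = Union(ProductSet({-4/5, -9/76, -3/44, 8/7, 4/3, sqrt(2)}, Intersection(Interval.open(1/44, 5/3), Rationals)), ProductSet(Naturals0, Interval.Ropen(-4/7, -4/9)))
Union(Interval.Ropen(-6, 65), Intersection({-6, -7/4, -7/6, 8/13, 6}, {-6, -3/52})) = Interval.Ropen(-6, 65)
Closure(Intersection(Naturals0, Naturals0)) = Naturals0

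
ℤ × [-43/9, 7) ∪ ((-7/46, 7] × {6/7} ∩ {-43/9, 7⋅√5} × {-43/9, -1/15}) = ℤ × [-43/9, 7)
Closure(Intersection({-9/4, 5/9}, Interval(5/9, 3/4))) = {5/9}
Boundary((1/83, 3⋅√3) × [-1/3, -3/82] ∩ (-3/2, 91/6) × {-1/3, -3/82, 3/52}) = [1/83, 3⋅√3] × {-1/3, -3/82}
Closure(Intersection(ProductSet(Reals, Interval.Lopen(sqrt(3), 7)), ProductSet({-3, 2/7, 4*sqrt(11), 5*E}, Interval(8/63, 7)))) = ProductSet({-3, 2/7, 4*sqrt(11), 5*E}, Interval(sqrt(3), 7))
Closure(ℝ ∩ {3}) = {3}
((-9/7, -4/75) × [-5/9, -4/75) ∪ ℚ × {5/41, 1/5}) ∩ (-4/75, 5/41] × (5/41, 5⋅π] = (ℚ ∩ (-4/75, 5/41]) × {1/5}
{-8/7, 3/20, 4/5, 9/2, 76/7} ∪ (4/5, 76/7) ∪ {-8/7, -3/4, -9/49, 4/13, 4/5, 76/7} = {-8/7, -3/4, -9/49, 3/20, 4/13} ∪ [4/5, 76/7]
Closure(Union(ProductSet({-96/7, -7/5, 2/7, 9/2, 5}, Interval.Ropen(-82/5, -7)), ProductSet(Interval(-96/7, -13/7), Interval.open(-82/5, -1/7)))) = Union(ProductSet({-96/7, -7/5, 2/7, 9/2, 5}, Interval(-82/5, -7)), ProductSet(Interval(-96/7, -13/7), Interval(-82/5, -1/7)))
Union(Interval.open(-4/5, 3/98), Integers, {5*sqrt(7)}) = Union({5*sqrt(7)}, Integers, Interval.open(-4/5, 3/98))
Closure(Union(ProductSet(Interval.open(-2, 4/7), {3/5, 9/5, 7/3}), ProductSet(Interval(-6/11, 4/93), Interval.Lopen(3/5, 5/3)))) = Union(ProductSet(Interval(-2, 4/7), {3/5, 9/5, 7/3}), ProductSet(Interval(-6/11, 4/93), Interval(3/5, 5/3)))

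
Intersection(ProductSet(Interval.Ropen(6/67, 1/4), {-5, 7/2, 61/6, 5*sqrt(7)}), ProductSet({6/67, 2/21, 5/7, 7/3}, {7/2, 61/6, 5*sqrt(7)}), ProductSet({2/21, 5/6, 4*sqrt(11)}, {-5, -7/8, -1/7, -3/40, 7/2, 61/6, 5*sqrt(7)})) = ProductSet({2/21}, {7/2, 61/6, 5*sqrt(7)})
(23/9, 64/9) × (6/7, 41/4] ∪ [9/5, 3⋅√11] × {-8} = ((23/9, 64/9) × (6/7, 41/4]) ∪ ([9/5, 3⋅√11] × {-8})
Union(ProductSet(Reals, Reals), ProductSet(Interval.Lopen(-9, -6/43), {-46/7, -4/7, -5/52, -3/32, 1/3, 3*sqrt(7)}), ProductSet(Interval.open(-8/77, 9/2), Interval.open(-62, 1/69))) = ProductSet(Reals, Reals)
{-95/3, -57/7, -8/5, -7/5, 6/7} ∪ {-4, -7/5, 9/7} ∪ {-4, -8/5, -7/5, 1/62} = {-95/3, -57/7, -4, -8/5, -7/5, 1/62, 6/7, 9/7}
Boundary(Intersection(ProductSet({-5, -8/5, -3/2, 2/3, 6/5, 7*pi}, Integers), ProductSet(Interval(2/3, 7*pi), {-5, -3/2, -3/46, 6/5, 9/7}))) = ProductSet({2/3, 6/5, 7*pi}, {-5})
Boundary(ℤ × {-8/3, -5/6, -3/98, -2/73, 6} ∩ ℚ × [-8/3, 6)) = ℤ × {-8/3, -5/6, -3/98, -2/73}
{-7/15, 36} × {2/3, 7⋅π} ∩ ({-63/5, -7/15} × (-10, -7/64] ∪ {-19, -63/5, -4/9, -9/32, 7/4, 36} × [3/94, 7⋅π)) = {36} × {2/3}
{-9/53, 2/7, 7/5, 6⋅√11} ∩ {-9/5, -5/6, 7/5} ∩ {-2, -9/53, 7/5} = {7/5}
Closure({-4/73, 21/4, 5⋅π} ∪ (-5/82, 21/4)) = [-5/82, 21/4] ∪ {5⋅π}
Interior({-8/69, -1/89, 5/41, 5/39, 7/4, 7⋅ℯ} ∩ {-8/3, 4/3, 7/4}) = ∅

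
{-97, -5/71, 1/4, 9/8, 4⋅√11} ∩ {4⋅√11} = {4⋅√11}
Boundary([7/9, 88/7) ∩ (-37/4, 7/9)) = ∅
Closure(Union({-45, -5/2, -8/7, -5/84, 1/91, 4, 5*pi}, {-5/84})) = {-45, -5/2, -8/7, -5/84, 1/91, 4, 5*pi}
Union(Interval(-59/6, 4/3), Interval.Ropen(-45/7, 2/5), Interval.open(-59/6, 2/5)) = Interval(-59/6, 4/3)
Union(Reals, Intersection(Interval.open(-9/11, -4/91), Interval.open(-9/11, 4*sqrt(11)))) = Interval(-oo, oo)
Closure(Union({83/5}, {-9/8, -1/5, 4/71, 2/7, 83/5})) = {-9/8, -1/5, 4/71, 2/7, 83/5}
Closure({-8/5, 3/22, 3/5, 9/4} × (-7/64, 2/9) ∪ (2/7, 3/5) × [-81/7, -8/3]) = ({-8/5, 3/22, 3/5, 9/4} × [-7/64, 2/9]) ∪ ([2/7, 3/5] × [-81/7, -8/3])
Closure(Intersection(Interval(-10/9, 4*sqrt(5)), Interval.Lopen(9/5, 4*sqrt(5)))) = Interval(9/5, 4*sqrt(5))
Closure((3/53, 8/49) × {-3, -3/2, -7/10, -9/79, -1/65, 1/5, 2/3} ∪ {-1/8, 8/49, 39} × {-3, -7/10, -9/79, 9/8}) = ({-1/8, 8/49, 39} × {-3, -7/10, -9/79, 9/8}) ∪ ([3/53, 8/49] × {-3, -3/2, -7/10, -9/79, -1/65, 1/5, 2/3})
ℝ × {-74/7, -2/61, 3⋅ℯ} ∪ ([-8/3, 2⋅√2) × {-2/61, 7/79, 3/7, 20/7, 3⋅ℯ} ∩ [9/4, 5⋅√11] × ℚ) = (ℝ × {-74/7, -2/61, 3⋅ℯ}) ∪ ([9/4, 2⋅√2) × {-2/61, 7/79, 3/7, 20/7})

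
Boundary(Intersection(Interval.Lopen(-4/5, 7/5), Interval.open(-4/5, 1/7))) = {-4/5, 1/7}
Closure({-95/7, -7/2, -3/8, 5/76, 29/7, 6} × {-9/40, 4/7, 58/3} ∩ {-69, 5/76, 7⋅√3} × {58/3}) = {5/76} × {58/3}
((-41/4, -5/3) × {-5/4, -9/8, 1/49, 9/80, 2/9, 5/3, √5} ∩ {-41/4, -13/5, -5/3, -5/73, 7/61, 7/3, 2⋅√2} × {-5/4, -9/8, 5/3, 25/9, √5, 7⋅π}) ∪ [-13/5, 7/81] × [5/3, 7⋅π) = ({-13/5} × {-5/4, -9/8, 5/3, √5}) ∪ ([-13/5, 7/81] × [5/3, 7⋅π))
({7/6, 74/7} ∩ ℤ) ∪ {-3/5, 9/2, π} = {-3/5, 9/2, π}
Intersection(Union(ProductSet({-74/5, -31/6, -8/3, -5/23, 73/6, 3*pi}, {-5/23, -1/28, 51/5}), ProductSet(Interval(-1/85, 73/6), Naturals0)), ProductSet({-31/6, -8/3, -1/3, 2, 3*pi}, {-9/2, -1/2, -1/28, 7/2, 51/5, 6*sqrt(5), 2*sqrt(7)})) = ProductSet({-31/6, -8/3, 3*pi}, {-1/28, 51/5})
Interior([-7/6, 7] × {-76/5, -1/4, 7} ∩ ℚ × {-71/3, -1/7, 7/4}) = ∅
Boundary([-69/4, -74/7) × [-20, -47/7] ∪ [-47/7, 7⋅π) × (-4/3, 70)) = ({-69/4, -74/7} × [-20, -47/7]) ∪ ([-69/4, -74/7] × {-20, -47/7}) ∪ ({-47/7, 7⋅π} × [-4/3, 70]) ∪ ([-47/7, 7⋅π] × {-4/3, 70})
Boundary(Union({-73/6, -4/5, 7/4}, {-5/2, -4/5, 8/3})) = {-73/6, -5/2, -4/5, 7/4, 8/3}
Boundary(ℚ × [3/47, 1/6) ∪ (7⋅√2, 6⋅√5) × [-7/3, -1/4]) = (ℝ × [3/47, 1/6]) ∪ ({7⋅√2, 6⋅√5} × [-7/3, -1/4]) ∪ ([7⋅√2, 6⋅√5] × {-7/3, -1/4})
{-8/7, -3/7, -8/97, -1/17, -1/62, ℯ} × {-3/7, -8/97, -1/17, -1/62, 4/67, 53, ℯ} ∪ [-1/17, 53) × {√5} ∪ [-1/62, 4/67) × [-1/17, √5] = ([-1/17, 53) × {√5}) ∪ ([-1/62, 4/67) × [-1/17, √5]) ∪ ({-8/7, -3/7, -8/97, -1/17, -1/62, ℯ} × {-3/7, -8/97, -1/17, -1/62, 4/67, 53, ℯ})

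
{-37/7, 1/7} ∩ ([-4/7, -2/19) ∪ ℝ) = {-37/7, 1/7}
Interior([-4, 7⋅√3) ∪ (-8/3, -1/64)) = (-4, 7⋅√3)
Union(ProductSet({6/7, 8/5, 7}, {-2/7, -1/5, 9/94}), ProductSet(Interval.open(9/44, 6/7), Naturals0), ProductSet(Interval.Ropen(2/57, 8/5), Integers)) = Union(ProductSet({6/7, 8/5, 7}, {-2/7, -1/5, 9/94}), ProductSet(Interval.Ropen(2/57, 8/5), Integers))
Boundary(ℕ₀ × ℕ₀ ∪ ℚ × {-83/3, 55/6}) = (ℕ₀ × ℕ₀) ∪ (ℝ × {-83/3, 55/6})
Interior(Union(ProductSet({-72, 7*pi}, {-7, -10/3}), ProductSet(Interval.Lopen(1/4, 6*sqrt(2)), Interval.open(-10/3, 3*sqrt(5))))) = ProductSet(Interval.open(1/4, 6*sqrt(2)), Interval.open(-10/3, 3*sqrt(5)))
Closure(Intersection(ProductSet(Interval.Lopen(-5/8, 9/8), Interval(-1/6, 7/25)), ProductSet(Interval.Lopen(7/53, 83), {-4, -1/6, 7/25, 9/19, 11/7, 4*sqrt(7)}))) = ProductSet(Interval(7/53, 9/8), {-1/6, 7/25})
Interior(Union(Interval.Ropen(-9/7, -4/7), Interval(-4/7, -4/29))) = Interval.open(-9/7, -4/29)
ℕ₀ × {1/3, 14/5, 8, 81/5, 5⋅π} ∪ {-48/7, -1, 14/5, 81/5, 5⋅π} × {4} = (ℕ₀ × {1/3, 14/5, 8, 81/5, 5⋅π}) ∪ ({-48/7, -1, 14/5, 81/5, 5⋅π} × {4})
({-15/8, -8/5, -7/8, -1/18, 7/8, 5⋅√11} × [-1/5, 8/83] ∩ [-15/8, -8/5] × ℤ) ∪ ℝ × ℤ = ℝ × ℤ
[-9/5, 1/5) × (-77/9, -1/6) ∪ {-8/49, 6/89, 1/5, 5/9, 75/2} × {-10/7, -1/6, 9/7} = ({-8/49, 6/89, 1/5, 5/9, 75/2} × {-10/7, -1/6, 9/7}) ∪ ([-9/5, 1/5) × (-77/9, -1/6))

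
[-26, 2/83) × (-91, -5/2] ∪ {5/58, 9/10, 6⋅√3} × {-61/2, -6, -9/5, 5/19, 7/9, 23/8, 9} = ([-26, 2/83) × (-91, -5/2]) ∪ ({5/58, 9/10, 6⋅√3} × {-61/2, -6, -9/5, 5/19, 7/9, 23/8, 9})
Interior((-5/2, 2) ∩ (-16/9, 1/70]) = (-16/9, 1/70)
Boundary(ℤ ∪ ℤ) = ℤ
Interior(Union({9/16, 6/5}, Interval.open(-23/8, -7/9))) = Interval.open(-23/8, -7/9)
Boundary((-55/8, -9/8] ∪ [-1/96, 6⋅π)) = {-55/8, -9/8, -1/96, 6⋅π}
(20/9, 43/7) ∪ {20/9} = [20/9, 43/7)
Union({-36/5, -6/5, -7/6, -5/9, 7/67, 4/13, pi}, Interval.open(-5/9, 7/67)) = Union({-36/5, -6/5, -7/6, 4/13, pi}, Interval(-5/9, 7/67))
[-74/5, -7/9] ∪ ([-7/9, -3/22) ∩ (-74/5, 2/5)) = [-74/5, -3/22)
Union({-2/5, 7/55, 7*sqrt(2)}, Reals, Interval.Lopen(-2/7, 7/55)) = Interval(-oo, oo)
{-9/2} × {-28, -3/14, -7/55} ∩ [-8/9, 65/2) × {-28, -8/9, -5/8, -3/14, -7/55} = ∅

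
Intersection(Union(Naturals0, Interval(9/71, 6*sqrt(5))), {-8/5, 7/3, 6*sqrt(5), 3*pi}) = {7/3, 6*sqrt(5), 3*pi}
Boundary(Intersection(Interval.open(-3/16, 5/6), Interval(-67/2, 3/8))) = {-3/16, 3/8}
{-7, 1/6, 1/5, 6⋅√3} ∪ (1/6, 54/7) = {-7, 6⋅√3} ∪ [1/6, 54/7)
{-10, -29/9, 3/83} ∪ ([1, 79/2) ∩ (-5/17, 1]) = {-10, -29/9, 3/83, 1}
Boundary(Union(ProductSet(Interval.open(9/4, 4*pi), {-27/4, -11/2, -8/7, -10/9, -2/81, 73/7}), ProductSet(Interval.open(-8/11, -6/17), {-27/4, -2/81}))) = Union(ProductSet(Interval(-8/11, -6/17), {-27/4, -2/81}), ProductSet(Interval(9/4, 4*pi), {-27/4, -11/2, -8/7, -10/9, -2/81, 73/7}))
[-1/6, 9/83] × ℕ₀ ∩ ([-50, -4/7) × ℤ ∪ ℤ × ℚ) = {0} × ℕ₀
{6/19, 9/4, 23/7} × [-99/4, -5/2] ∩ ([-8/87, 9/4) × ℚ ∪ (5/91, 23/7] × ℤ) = ({6/19, 9/4, 23/7} × {-24, -23, …, -3}) ∪ ({6/19} × (ℚ ∩ [-99/4, -5/2]))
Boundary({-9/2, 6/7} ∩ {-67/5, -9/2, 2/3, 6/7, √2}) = {-9/2, 6/7}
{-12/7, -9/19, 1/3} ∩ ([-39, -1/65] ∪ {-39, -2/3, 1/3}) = {-12/7, -9/19, 1/3}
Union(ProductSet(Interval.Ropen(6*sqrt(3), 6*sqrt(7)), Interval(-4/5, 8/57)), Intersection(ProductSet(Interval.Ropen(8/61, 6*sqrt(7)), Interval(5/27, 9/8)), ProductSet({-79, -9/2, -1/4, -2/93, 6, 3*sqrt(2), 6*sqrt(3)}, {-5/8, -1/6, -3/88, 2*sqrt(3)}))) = ProductSet(Interval.Ropen(6*sqrt(3), 6*sqrt(7)), Interval(-4/5, 8/57))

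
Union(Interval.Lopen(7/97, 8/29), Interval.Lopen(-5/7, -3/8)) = Union(Interval.Lopen(-5/7, -3/8), Interval.Lopen(7/97, 8/29))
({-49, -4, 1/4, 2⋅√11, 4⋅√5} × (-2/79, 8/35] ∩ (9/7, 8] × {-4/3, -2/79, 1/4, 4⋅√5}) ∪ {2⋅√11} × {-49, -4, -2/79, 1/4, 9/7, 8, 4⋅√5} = {2⋅√11} × {-49, -4, -2/79, 1/4, 9/7, 8, 4⋅√5}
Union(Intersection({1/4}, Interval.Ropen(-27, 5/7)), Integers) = Union({1/4}, Integers)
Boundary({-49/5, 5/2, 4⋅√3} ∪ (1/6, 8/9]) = {-49/5, 1/6, 8/9, 5/2, 4⋅√3}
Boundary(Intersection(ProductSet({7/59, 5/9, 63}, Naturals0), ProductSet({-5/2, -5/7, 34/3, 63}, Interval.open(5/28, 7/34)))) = EmptySet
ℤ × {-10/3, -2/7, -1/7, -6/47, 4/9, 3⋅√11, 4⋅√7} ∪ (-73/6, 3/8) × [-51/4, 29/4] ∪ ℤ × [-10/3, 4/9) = ((-73/6, 3/8) × [-51/4, 29/4]) ∪ (ℤ × ([-10/3, 4/9] ∪ {3⋅√11, 4⋅√7}))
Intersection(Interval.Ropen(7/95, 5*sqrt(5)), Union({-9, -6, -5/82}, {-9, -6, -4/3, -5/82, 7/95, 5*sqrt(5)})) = {7/95}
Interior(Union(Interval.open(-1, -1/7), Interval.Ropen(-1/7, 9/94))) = Interval.open(-1, 9/94)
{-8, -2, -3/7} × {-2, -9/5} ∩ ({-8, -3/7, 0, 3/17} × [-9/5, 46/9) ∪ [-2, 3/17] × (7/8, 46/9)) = {-8, -3/7} × {-9/5}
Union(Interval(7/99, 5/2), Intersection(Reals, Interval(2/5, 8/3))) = Interval(7/99, 8/3)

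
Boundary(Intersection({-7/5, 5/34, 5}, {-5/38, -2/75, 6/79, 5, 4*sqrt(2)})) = {5}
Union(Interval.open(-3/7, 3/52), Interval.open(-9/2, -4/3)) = Union(Interval.open(-9/2, -4/3), Interval.open(-3/7, 3/52))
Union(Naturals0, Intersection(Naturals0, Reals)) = Naturals0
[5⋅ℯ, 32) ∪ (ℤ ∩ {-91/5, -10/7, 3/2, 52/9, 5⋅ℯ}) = [5⋅ℯ, 32)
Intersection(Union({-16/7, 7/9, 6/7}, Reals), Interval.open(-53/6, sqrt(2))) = Interval.open(-53/6, sqrt(2))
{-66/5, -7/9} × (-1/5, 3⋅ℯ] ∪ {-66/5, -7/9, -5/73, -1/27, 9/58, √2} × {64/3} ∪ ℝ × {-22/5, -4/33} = (ℝ × {-22/5, -4/33}) ∪ ({-66/5, -7/9} × (-1/5, 3⋅ℯ]) ∪ ({-66/5, -7/9, -5/73, -1/27, 9/58, √2} × {64/3})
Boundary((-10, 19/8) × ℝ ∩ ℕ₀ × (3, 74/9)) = {0, 1, 2} × [3, 74/9]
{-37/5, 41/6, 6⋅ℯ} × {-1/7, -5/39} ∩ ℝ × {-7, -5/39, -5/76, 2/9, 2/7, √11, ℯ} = {-37/5, 41/6, 6⋅ℯ} × {-5/39}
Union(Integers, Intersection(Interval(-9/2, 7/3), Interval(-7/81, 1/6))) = Union(Integers, Interval(-7/81, 1/6))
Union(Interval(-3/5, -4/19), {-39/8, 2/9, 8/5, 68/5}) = Union({-39/8, 2/9, 8/5, 68/5}, Interval(-3/5, -4/19))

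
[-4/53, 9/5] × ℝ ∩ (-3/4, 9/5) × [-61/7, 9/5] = [-4/53, 9/5) × [-61/7, 9/5]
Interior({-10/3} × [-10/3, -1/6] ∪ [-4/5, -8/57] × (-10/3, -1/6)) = (-4/5, -8/57) × (-10/3, -1/6)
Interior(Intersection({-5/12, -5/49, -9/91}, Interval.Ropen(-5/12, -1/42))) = EmptySet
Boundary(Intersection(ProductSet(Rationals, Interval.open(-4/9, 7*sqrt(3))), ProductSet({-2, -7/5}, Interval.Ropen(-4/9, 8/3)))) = ProductSet({-2, -7/5}, Interval(-4/9, 8/3))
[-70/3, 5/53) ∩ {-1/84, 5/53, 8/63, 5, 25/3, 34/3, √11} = {-1/84}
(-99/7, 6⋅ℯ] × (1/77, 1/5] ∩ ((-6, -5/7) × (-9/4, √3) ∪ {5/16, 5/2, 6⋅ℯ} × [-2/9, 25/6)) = ((-6, -5/7) ∪ {5/16, 5/2, 6⋅ℯ}) × (1/77, 1/5]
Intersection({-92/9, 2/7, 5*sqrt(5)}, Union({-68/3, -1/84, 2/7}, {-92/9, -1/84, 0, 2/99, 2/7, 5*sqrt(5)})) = {-92/9, 2/7, 5*sqrt(5)}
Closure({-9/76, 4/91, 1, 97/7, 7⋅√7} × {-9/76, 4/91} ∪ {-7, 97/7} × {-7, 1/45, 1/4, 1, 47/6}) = ({-7, 97/7} × {-7, 1/45, 1/4, 1, 47/6}) ∪ ({-9/76, 4/91, 1, 97/7, 7⋅√7} × {-9/76, 4/91})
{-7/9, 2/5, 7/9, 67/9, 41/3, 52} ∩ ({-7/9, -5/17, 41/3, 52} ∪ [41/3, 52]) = {-7/9, 41/3, 52}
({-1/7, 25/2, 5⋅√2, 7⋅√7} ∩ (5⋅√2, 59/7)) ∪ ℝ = ℝ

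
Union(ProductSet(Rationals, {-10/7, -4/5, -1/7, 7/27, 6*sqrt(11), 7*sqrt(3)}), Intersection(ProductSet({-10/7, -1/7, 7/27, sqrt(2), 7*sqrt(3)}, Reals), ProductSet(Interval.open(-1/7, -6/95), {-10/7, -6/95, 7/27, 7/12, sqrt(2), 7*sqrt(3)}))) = ProductSet(Rationals, {-10/7, -4/5, -1/7, 7/27, 6*sqrt(11), 7*sqrt(3)})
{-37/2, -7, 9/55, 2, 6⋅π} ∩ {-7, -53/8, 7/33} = {-7}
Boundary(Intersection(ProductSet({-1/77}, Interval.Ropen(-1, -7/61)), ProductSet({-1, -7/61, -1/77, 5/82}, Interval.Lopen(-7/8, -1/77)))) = ProductSet({-1/77}, Interval(-7/8, -7/61))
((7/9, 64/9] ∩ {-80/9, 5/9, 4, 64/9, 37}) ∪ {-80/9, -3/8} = {-80/9, -3/8, 4, 64/9}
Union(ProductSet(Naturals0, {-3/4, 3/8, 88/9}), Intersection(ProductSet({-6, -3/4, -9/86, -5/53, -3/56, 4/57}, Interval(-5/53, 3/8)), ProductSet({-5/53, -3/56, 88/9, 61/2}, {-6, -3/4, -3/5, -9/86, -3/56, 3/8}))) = Union(ProductSet({-5/53, -3/56}, {-3/56, 3/8}), ProductSet(Naturals0, {-3/4, 3/8, 88/9}))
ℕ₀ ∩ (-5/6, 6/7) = {0}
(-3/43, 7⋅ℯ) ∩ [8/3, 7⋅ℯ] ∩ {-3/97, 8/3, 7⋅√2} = {8/3, 7⋅√2}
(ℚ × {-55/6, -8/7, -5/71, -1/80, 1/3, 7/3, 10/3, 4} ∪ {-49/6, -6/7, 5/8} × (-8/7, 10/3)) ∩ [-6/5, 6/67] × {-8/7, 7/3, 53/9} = (ℚ ∩ [-6/5, 6/67]) × {-8/7, 7/3}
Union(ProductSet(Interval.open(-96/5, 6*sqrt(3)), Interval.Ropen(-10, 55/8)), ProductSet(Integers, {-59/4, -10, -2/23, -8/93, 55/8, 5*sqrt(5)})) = Union(ProductSet(Integers, {-59/4, -10, -2/23, -8/93, 55/8, 5*sqrt(5)}), ProductSet(Interval.open(-96/5, 6*sqrt(3)), Interval.Ropen(-10, 55/8)))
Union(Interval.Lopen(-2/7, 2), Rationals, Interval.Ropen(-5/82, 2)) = Union(Interval(-2/7, 2), Rationals)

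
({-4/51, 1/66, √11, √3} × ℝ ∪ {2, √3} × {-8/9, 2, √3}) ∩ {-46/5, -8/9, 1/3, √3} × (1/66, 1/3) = {√3} × (1/66, 1/3)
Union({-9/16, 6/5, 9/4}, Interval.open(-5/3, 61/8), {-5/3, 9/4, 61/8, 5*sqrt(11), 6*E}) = Union({5*sqrt(11), 6*E}, Interval(-5/3, 61/8))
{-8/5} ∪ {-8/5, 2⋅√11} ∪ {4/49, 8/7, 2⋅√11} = {-8/5, 4/49, 8/7, 2⋅√11}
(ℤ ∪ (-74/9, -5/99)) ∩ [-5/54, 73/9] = [-5/54, -5/99) ∪ {0, 1, …, 8}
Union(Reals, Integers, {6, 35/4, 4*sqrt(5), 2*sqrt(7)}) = Reals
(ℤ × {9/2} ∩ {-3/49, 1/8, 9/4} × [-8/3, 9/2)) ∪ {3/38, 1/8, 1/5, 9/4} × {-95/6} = {3/38, 1/8, 1/5, 9/4} × {-95/6}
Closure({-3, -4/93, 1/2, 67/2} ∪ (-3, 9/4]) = [-3, 9/4] ∪ {67/2}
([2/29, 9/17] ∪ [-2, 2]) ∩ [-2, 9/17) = [-2, 9/17)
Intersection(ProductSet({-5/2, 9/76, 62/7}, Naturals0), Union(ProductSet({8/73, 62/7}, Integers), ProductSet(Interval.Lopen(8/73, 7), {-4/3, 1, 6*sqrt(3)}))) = Union(ProductSet({9/76}, {1}), ProductSet({62/7}, Naturals0))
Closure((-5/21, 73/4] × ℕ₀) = [-5/21, 73/4] × ℕ₀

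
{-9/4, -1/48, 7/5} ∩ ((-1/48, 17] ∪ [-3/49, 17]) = {-1/48, 7/5}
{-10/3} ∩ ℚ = {-10/3}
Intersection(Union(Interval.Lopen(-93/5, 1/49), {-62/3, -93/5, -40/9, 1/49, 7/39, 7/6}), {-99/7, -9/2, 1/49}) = {-99/7, -9/2, 1/49}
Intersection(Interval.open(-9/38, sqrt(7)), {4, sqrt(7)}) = EmptySet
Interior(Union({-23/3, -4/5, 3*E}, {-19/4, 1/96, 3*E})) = EmptySet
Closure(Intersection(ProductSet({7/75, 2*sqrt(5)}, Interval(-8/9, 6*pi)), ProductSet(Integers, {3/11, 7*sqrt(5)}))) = EmptySet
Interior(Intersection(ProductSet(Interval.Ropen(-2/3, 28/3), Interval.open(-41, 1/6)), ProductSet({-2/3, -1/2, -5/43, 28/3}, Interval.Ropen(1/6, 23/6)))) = EmptySet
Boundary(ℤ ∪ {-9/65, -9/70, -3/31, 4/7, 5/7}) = ℤ ∪ {-9/65, -9/70, -3/31, 4/7, 5/7}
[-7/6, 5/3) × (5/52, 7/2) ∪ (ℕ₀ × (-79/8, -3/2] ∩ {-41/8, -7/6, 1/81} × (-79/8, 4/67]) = [-7/6, 5/3) × (5/52, 7/2)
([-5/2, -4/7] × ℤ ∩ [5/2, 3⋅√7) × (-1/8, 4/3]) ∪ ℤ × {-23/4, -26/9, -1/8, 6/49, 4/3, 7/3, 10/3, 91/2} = ℤ × {-23/4, -26/9, -1/8, 6/49, 4/3, 7/3, 10/3, 91/2}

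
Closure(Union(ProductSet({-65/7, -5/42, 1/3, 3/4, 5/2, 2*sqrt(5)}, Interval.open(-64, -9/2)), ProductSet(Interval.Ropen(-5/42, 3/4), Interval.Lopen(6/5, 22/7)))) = Union(ProductSet({-5/42, 3/4}, Interval(6/5, 22/7)), ProductSet({-65/7, -5/42, 1/3, 3/4, 5/2, 2*sqrt(5)}, Interval(-64, -9/2)), ProductSet(Interval(-5/42, 3/4), {6/5, 22/7}), ProductSet(Interval.Ropen(-5/42, 3/4), Interval.Lopen(6/5, 22/7)))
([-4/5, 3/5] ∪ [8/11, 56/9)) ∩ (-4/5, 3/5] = (-4/5, 3/5]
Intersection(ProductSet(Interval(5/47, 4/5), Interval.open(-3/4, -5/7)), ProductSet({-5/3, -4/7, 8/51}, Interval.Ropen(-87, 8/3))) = ProductSet({8/51}, Interval.open(-3/4, -5/7))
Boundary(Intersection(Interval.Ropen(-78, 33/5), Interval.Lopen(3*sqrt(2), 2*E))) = {3*sqrt(2), 2*E}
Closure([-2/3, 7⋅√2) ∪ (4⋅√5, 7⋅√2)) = [-2/3, 7⋅√2]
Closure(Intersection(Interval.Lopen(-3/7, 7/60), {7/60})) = {7/60}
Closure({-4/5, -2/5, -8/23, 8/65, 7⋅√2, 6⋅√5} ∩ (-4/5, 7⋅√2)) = {-2/5, -8/23, 8/65}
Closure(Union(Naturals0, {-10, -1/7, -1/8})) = Union({-10, -1/7, -1/8}, Naturals0)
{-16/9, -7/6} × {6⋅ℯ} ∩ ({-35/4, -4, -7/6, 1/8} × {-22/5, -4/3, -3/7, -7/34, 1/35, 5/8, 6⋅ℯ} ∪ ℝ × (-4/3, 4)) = {-7/6} × {6⋅ℯ}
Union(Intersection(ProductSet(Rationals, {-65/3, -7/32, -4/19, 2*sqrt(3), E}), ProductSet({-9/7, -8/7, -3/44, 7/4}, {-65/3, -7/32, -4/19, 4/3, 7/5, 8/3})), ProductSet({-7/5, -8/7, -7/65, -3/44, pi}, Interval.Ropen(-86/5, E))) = Union(ProductSet({-9/7, -8/7, -3/44, 7/4}, {-65/3, -7/32, -4/19}), ProductSet({-7/5, -8/7, -7/65, -3/44, pi}, Interval.Ropen(-86/5, E)))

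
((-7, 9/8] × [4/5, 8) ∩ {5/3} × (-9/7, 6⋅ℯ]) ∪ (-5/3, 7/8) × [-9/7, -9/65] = (-5/3, 7/8) × [-9/7, -9/65]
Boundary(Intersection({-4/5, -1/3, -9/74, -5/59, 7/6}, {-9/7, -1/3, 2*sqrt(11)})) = {-1/3}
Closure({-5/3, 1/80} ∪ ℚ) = ℝ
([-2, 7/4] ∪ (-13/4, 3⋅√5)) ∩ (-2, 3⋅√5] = (-2, 3⋅√5)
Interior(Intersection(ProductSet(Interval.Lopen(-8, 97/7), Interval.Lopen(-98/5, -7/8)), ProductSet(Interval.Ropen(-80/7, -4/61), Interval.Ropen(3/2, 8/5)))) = EmptySet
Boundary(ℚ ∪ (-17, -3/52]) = (-∞, -17] ∪ [-3/52, ∞)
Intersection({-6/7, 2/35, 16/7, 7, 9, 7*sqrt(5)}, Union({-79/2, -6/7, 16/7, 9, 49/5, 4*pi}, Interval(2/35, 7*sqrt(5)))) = {-6/7, 2/35, 16/7, 7, 9, 7*sqrt(5)}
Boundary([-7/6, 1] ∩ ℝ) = {-7/6, 1}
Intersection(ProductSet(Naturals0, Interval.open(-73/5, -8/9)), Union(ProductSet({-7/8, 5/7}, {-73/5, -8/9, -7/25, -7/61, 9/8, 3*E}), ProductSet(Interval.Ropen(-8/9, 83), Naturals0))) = EmptySet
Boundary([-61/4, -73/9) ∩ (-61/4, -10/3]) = {-61/4, -73/9}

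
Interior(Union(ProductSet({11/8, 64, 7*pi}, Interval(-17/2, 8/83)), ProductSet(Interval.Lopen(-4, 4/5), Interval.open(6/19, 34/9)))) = ProductSet(Interval.open(-4, 4/5), Interval.open(6/19, 34/9))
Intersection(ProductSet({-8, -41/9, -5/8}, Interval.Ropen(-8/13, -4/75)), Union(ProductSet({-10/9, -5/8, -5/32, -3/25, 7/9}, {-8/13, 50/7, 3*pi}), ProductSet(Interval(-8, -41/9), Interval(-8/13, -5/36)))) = Union(ProductSet({-5/8}, {-8/13}), ProductSet({-8, -41/9}, Interval(-8/13, -5/36)))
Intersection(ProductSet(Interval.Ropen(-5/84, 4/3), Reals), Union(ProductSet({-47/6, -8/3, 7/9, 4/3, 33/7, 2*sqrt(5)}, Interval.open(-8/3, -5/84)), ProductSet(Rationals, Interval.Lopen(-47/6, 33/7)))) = ProductSet(Intersection(Interval.Ropen(-5/84, 4/3), Rationals), Interval.Lopen(-47/6, 33/7))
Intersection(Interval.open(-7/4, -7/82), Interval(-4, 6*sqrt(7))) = Interval.open(-7/4, -7/82)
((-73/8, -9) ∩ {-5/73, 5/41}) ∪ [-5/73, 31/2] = [-5/73, 31/2]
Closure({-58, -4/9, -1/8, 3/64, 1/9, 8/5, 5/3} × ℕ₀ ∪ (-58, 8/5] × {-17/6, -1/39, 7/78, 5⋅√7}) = ({-58, -4/9, -1/8, 3/64, 1/9, 8/5, 5/3} × ℕ₀) ∪ ([-58, 8/5] × {-17/6, -1/39, 7/78, 5⋅√7})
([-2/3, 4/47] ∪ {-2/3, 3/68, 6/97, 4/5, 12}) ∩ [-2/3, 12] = [-2/3, 4/47] ∪ {4/5, 12}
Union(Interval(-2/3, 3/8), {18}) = Union({18}, Interval(-2/3, 3/8))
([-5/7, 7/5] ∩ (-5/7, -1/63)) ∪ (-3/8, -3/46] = (-5/7, -1/63)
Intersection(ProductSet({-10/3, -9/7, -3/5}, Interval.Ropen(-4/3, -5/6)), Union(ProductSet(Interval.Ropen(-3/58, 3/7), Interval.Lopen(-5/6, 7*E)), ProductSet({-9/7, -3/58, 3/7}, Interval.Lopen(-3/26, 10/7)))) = EmptySet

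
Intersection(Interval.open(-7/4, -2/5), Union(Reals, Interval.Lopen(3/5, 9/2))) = Interval.open(-7/4, -2/5)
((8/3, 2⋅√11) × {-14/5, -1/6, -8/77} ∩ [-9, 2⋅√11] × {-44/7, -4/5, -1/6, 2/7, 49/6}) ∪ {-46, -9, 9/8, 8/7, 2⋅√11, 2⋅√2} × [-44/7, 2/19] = ((8/3, 2⋅√11) × {-1/6}) ∪ ({-46, -9, 9/8, 8/7, 2⋅√11, 2⋅√2} × [-44/7, 2/19])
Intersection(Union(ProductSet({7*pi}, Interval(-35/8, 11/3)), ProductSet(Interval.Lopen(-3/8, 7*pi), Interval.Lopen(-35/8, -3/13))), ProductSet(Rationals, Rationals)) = ProductSet(Intersection(Interval.Lopen(-3/8, 7*pi), Rationals), Intersection(Interval.Lopen(-35/8, -3/13), Rationals))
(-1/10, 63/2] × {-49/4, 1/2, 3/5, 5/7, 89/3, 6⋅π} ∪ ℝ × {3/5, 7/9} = (ℝ × {3/5, 7/9}) ∪ ((-1/10, 63/2] × {-49/4, 1/2, 3/5, 5/7, 89/3, 6⋅π})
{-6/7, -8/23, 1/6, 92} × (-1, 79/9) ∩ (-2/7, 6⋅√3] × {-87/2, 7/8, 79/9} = {1/6} × {7/8}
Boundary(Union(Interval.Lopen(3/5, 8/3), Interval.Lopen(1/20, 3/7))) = {1/20, 3/7, 3/5, 8/3}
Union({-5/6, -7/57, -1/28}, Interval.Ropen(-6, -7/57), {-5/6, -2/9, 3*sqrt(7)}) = Union({-1/28, 3*sqrt(7)}, Interval(-6, -7/57))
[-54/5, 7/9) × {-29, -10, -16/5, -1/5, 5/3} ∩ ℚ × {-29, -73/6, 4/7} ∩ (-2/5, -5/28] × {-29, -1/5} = (ℚ ∩ (-2/5, -5/28]) × {-29}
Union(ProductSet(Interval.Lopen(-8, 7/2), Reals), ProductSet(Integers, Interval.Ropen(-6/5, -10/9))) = Union(ProductSet(Integers, Interval.Ropen(-6/5, -10/9)), ProductSet(Interval.Lopen(-8, 7/2), Reals))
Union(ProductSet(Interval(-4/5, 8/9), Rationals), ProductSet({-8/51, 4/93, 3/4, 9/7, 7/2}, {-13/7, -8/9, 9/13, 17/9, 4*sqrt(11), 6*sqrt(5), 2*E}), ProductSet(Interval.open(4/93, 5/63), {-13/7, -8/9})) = Union(ProductSet({-8/51, 4/93, 3/4, 9/7, 7/2}, {-13/7, -8/9, 9/13, 17/9, 4*sqrt(11), 6*sqrt(5), 2*E}), ProductSet(Interval(-4/5, 8/9), Rationals))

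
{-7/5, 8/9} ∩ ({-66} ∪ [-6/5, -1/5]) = ∅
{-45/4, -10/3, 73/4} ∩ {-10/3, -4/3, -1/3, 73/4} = {-10/3, 73/4}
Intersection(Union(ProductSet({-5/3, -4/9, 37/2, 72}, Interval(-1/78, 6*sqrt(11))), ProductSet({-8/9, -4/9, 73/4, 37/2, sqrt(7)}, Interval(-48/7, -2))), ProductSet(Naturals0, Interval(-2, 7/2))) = ProductSet({72}, Interval(-1/78, 7/2))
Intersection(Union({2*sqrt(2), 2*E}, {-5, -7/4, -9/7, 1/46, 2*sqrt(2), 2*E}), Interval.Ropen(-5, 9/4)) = {-5, -7/4, -9/7, 1/46}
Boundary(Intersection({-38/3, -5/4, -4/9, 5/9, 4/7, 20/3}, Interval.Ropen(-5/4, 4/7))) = {-5/4, -4/9, 5/9}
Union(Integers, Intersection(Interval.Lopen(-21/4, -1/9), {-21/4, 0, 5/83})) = Integers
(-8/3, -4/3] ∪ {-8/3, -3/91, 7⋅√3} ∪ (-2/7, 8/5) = [-8/3, -4/3] ∪ (-2/7, 8/5) ∪ {7⋅√3}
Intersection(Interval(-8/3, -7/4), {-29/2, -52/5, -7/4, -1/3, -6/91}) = {-7/4}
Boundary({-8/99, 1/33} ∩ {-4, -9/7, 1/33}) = {1/33}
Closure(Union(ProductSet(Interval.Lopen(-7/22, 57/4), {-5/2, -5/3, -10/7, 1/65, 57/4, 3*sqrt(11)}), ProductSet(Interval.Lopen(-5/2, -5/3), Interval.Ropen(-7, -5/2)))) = Union(ProductSet({-5/2, -5/3}, Interval(-7, -5/2)), ProductSet(Interval(-5/2, -5/3), {-7, -5/2}), ProductSet(Interval.Lopen(-5/2, -5/3), Interval.Ropen(-7, -5/2)), ProductSet(Interval(-7/22, 57/4), {-5/2, -5/3, -10/7, 1/65, 57/4, 3*sqrt(11)}))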